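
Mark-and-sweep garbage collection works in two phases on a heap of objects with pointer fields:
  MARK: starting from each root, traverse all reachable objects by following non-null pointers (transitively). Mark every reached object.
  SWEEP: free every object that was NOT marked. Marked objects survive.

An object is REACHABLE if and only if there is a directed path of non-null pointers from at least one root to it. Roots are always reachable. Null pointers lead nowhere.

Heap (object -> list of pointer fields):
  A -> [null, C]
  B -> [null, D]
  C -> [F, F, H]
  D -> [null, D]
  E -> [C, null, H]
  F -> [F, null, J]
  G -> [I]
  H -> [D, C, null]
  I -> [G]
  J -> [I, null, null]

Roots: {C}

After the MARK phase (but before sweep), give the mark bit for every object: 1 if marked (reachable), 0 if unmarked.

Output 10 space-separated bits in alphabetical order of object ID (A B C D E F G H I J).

Answer: 0 0 1 1 0 1 1 1 1 1

Derivation:
Roots: C
Mark C: refs=F F H, marked=C
Mark F: refs=F null J, marked=C F
Mark H: refs=D C null, marked=C F H
Mark J: refs=I null null, marked=C F H J
Mark D: refs=null D, marked=C D F H J
Mark I: refs=G, marked=C D F H I J
Mark G: refs=I, marked=C D F G H I J
Unmarked (collected): A B E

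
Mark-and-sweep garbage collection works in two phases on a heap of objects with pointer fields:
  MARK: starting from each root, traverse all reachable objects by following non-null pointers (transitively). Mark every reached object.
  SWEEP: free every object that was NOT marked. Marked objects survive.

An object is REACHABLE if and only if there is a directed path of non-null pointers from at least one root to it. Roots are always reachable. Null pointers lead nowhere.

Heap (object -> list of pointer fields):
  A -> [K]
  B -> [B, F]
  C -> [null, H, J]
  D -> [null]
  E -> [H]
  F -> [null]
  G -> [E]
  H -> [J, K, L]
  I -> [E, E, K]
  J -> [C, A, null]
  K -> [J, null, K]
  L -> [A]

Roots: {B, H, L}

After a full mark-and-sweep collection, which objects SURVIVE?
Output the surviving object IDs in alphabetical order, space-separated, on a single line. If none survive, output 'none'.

Answer: A B C F H J K L

Derivation:
Roots: B H L
Mark B: refs=B F, marked=B
Mark H: refs=J K L, marked=B H
Mark L: refs=A, marked=B H L
Mark F: refs=null, marked=B F H L
Mark J: refs=C A null, marked=B F H J L
Mark K: refs=J null K, marked=B F H J K L
Mark A: refs=K, marked=A B F H J K L
Mark C: refs=null H J, marked=A B C F H J K L
Unmarked (collected): D E G I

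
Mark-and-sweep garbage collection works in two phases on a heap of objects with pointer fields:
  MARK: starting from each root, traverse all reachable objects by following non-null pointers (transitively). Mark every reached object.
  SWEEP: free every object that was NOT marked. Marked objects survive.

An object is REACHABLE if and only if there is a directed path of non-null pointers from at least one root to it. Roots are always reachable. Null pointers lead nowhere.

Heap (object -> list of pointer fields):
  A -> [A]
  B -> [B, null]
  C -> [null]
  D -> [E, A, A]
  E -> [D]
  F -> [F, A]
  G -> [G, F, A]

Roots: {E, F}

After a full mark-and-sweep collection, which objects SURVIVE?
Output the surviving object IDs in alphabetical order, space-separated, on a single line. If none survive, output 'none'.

Roots: E F
Mark E: refs=D, marked=E
Mark F: refs=F A, marked=E F
Mark D: refs=E A A, marked=D E F
Mark A: refs=A, marked=A D E F
Unmarked (collected): B C G

Answer: A D E F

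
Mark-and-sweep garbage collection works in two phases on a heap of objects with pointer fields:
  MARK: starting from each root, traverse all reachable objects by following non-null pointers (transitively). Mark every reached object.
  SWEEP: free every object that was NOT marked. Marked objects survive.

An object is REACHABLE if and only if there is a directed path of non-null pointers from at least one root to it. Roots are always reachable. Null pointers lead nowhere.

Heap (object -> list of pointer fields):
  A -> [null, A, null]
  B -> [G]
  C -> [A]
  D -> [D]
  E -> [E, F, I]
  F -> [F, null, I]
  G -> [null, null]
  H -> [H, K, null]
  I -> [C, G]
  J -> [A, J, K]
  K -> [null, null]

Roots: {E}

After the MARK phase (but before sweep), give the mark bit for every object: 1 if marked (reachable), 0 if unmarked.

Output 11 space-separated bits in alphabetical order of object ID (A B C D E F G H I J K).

Answer: 1 0 1 0 1 1 1 0 1 0 0

Derivation:
Roots: E
Mark E: refs=E F I, marked=E
Mark F: refs=F null I, marked=E F
Mark I: refs=C G, marked=E F I
Mark C: refs=A, marked=C E F I
Mark G: refs=null null, marked=C E F G I
Mark A: refs=null A null, marked=A C E F G I
Unmarked (collected): B D H J K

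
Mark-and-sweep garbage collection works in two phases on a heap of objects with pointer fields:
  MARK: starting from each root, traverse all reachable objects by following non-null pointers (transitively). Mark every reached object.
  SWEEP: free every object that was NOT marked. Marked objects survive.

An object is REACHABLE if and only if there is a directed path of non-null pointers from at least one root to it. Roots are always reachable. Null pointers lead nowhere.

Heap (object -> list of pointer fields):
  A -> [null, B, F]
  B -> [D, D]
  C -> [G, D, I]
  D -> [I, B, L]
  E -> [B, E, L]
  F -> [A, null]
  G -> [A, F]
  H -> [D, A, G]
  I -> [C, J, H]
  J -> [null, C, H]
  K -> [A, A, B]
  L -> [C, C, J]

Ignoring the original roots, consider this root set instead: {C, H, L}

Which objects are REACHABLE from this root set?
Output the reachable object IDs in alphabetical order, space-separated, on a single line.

Answer: A B C D F G H I J L

Derivation:
Roots: C H L
Mark C: refs=G D I, marked=C
Mark H: refs=D A G, marked=C H
Mark L: refs=C C J, marked=C H L
Mark G: refs=A F, marked=C G H L
Mark D: refs=I B L, marked=C D G H L
Mark I: refs=C J H, marked=C D G H I L
Mark A: refs=null B F, marked=A C D G H I L
Mark J: refs=null C H, marked=A C D G H I J L
Mark F: refs=A null, marked=A C D F G H I J L
Mark B: refs=D D, marked=A B C D F G H I J L
Unmarked (collected): E K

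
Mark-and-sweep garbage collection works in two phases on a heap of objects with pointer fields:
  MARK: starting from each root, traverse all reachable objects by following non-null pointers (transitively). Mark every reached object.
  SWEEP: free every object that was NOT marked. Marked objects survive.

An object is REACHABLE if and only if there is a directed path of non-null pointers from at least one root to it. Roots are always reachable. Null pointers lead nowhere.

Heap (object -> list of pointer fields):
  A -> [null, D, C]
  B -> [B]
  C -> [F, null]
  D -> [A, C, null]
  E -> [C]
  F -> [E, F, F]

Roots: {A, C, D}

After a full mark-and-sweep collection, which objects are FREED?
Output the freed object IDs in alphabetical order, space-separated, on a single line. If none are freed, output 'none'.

Roots: A C D
Mark A: refs=null D C, marked=A
Mark C: refs=F null, marked=A C
Mark D: refs=A C null, marked=A C D
Mark F: refs=E F F, marked=A C D F
Mark E: refs=C, marked=A C D E F
Unmarked (collected): B

Answer: B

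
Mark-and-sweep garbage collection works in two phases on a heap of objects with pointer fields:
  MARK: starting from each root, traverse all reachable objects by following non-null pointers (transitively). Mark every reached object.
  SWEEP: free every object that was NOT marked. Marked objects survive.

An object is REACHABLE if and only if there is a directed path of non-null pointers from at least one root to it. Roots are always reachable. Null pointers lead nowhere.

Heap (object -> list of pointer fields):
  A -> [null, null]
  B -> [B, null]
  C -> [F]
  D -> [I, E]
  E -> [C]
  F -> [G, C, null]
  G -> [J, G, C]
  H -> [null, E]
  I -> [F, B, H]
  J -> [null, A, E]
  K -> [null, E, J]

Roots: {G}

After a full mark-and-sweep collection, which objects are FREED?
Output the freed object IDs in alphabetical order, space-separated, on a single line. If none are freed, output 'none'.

Answer: B D H I K

Derivation:
Roots: G
Mark G: refs=J G C, marked=G
Mark J: refs=null A E, marked=G J
Mark C: refs=F, marked=C G J
Mark A: refs=null null, marked=A C G J
Mark E: refs=C, marked=A C E G J
Mark F: refs=G C null, marked=A C E F G J
Unmarked (collected): B D H I K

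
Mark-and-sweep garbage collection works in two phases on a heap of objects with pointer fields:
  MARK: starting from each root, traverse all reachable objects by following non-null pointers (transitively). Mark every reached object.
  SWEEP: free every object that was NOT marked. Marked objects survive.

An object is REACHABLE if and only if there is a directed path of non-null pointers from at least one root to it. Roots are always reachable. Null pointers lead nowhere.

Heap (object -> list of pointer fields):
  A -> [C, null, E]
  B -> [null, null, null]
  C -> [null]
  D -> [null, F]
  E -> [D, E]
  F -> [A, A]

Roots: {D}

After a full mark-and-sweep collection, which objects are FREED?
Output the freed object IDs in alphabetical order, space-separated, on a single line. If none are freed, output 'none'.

Roots: D
Mark D: refs=null F, marked=D
Mark F: refs=A A, marked=D F
Mark A: refs=C null E, marked=A D F
Mark C: refs=null, marked=A C D F
Mark E: refs=D E, marked=A C D E F
Unmarked (collected): B

Answer: B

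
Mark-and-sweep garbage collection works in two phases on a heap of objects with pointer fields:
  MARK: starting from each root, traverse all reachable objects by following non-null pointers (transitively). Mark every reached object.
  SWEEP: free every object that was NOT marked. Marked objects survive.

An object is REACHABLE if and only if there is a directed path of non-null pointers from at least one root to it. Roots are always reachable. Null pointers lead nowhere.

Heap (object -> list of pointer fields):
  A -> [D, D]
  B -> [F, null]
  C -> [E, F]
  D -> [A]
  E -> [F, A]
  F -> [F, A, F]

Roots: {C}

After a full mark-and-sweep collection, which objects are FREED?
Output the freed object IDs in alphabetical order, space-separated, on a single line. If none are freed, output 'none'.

Answer: B

Derivation:
Roots: C
Mark C: refs=E F, marked=C
Mark E: refs=F A, marked=C E
Mark F: refs=F A F, marked=C E F
Mark A: refs=D D, marked=A C E F
Mark D: refs=A, marked=A C D E F
Unmarked (collected): B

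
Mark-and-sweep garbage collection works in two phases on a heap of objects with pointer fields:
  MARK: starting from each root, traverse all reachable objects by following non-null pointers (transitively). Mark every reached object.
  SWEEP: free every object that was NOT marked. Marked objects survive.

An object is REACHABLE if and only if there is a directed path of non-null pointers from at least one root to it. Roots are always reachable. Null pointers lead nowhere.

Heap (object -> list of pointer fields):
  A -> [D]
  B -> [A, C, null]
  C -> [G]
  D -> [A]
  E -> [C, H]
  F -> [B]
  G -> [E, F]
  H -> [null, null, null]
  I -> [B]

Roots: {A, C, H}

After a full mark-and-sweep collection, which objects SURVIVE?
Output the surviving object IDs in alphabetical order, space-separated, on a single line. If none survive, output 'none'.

Roots: A C H
Mark A: refs=D, marked=A
Mark C: refs=G, marked=A C
Mark H: refs=null null null, marked=A C H
Mark D: refs=A, marked=A C D H
Mark G: refs=E F, marked=A C D G H
Mark E: refs=C H, marked=A C D E G H
Mark F: refs=B, marked=A C D E F G H
Mark B: refs=A C null, marked=A B C D E F G H
Unmarked (collected): I

Answer: A B C D E F G H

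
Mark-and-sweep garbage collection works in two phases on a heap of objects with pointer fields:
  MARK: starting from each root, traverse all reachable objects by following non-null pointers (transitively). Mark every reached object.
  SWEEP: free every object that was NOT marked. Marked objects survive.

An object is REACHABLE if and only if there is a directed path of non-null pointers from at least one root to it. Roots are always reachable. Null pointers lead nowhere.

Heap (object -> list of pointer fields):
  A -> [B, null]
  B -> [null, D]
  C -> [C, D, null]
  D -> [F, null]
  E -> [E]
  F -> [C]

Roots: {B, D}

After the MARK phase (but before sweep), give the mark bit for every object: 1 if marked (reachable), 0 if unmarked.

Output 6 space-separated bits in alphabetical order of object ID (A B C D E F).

Answer: 0 1 1 1 0 1

Derivation:
Roots: B D
Mark B: refs=null D, marked=B
Mark D: refs=F null, marked=B D
Mark F: refs=C, marked=B D F
Mark C: refs=C D null, marked=B C D F
Unmarked (collected): A E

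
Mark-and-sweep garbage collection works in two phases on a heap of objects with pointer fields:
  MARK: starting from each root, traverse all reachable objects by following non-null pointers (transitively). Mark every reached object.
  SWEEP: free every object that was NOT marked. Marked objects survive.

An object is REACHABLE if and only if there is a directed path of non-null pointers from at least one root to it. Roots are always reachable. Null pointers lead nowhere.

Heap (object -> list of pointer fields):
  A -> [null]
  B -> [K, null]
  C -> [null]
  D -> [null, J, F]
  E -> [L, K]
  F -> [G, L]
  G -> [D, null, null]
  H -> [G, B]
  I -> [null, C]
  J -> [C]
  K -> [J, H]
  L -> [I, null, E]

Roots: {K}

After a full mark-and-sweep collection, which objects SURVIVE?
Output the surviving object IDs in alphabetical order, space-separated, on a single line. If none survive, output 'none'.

Roots: K
Mark K: refs=J H, marked=K
Mark J: refs=C, marked=J K
Mark H: refs=G B, marked=H J K
Mark C: refs=null, marked=C H J K
Mark G: refs=D null null, marked=C G H J K
Mark B: refs=K null, marked=B C G H J K
Mark D: refs=null J F, marked=B C D G H J K
Mark F: refs=G L, marked=B C D F G H J K
Mark L: refs=I null E, marked=B C D F G H J K L
Mark I: refs=null C, marked=B C D F G H I J K L
Mark E: refs=L K, marked=B C D E F G H I J K L
Unmarked (collected): A

Answer: B C D E F G H I J K L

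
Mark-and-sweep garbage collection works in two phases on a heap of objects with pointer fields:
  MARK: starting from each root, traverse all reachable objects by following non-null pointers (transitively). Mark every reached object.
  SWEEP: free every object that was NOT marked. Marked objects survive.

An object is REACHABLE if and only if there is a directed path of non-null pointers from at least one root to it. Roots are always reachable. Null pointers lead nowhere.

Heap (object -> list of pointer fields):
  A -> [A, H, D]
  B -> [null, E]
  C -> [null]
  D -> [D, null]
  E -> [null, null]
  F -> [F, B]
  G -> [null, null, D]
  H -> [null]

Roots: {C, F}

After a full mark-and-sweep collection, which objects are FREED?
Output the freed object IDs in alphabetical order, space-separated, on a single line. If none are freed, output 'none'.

Roots: C F
Mark C: refs=null, marked=C
Mark F: refs=F B, marked=C F
Mark B: refs=null E, marked=B C F
Mark E: refs=null null, marked=B C E F
Unmarked (collected): A D G H

Answer: A D G H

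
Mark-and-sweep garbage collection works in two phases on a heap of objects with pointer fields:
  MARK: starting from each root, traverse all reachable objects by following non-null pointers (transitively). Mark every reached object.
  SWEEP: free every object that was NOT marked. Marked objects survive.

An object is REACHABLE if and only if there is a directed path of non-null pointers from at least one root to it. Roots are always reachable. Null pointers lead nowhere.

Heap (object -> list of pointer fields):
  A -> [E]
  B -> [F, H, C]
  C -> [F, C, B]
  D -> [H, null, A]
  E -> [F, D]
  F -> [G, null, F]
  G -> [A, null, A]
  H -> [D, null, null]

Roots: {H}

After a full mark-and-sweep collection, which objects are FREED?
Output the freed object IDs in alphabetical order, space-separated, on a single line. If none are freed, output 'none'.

Answer: B C

Derivation:
Roots: H
Mark H: refs=D null null, marked=H
Mark D: refs=H null A, marked=D H
Mark A: refs=E, marked=A D H
Mark E: refs=F D, marked=A D E H
Mark F: refs=G null F, marked=A D E F H
Mark G: refs=A null A, marked=A D E F G H
Unmarked (collected): B C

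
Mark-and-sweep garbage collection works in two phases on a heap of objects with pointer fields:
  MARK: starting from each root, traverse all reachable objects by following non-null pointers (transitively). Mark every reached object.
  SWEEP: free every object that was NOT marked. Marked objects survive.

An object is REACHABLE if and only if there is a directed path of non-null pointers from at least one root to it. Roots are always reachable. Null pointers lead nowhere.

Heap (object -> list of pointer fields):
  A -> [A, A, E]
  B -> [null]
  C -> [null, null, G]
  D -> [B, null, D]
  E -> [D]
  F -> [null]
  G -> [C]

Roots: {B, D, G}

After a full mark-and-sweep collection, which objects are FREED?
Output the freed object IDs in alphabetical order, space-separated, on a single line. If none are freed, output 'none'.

Roots: B D G
Mark B: refs=null, marked=B
Mark D: refs=B null D, marked=B D
Mark G: refs=C, marked=B D G
Mark C: refs=null null G, marked=B C D G
Unmarked (collected): A E F

Answer: A E F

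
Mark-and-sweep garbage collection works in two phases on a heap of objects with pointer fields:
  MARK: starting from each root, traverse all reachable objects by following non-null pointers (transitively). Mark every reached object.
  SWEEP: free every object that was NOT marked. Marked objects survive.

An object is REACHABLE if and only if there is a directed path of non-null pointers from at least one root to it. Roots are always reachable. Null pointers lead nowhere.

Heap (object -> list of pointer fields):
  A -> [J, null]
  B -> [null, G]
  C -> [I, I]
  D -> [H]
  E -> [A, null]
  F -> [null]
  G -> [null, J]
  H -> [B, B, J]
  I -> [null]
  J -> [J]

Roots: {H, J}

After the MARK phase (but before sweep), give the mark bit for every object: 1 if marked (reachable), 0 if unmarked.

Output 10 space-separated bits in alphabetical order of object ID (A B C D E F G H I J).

Roots: H J
Mark H: refs=B B J, marked=H
Mark J: refs=J, marked=H J
Mark B: refs=null G, marked=B H J
Mark G: refs=null J, marked=B G H J
Unmarked (collected): A C D E F I

Answer: 0 1 0 0 0 0 1 1 0 1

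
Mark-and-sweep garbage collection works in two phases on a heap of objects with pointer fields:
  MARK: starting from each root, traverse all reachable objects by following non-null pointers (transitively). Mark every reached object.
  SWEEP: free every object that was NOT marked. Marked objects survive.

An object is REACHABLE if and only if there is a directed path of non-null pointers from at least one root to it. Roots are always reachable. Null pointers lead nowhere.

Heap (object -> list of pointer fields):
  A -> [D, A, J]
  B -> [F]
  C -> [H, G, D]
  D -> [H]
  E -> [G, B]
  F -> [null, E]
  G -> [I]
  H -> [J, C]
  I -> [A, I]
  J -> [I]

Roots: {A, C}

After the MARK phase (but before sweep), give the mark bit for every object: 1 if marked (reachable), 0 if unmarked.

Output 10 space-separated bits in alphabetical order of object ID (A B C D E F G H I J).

Roots: A C
Mark A: refs=D A J, marked=A
Mark C: refs=H G D, marked=A C
Mark D: refs=H, marked=A C D
Mark J: refs=I, marked=A C D J
Mark H: refs=J C, marked=A C D H J
Mark G: refs=I, marked=A C D G H J
Mark I: refs=A I, marked=A C D G H I J
Unmarked (collected): B E F

Answer: 1 0 1 1 0 0 1 1 1 1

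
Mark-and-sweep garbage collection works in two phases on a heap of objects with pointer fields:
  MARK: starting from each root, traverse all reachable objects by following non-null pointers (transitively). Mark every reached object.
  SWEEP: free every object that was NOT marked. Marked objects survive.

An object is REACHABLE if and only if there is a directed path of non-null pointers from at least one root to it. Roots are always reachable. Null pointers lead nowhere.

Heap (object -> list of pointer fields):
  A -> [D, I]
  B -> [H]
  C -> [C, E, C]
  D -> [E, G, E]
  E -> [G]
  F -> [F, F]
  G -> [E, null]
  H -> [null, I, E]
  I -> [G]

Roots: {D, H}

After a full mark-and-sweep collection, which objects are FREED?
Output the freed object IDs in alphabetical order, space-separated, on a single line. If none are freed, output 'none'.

Roots: D H
Mark D: refs=E G E, marked=D
Mark H: refs=null I E, marked=D H
Mark E: refs=G, marked=D E H
Mark G: refs=E null, marked=D E G H
Mark I: refs=G, marked=D E G H I
Unmarked (collected): A B C F

Answer: A B C F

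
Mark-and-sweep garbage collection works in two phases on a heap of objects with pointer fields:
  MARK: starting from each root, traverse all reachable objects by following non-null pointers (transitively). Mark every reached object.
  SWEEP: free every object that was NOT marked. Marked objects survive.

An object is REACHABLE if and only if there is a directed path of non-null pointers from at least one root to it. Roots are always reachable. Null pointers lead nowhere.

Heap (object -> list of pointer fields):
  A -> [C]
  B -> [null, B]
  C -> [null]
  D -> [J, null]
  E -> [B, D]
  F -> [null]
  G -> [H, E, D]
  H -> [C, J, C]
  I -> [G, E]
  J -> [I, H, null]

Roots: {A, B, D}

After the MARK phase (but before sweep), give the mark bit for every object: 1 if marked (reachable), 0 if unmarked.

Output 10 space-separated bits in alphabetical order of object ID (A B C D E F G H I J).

Answer: 1 1 1 1 1 0 1 1 1 1

Derivation:
Roots: A B D
Mark A: refs=C, marked=A
Mark B: refs=null B, marked=A B
Mark D: refs=J null, marked=A B D
Mark C: refs=null, marked=A B C D
Mark J: refs=I H null, marked=A B C D J
Mark I: refs=G E, marked=A B C D I J
Mark H: refs=C J C, marked=A B C D H I J
Mark G: refs=H E D, marked=A B C D G H I J
Mark E: refs=B D, marked=A B C D E G H I J
Unmarked (collected): F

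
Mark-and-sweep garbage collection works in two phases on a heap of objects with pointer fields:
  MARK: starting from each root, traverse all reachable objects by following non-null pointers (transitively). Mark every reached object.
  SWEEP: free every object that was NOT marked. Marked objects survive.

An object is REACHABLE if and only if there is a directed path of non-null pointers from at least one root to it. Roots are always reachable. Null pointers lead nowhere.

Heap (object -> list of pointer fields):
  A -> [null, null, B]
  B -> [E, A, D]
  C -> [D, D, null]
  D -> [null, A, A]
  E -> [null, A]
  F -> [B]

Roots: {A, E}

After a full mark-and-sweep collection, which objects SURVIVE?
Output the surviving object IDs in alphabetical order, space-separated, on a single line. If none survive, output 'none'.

Answer: A B D E

Derivation:
Roots: A E
Mark A: refs=null null B, marked=A
Mark E: refs=null A, marked=A E
Mark B: refs=E A D, marked=A B E
Mark D: refs=null A A, marked=A B D E
Unmarked (collected): C F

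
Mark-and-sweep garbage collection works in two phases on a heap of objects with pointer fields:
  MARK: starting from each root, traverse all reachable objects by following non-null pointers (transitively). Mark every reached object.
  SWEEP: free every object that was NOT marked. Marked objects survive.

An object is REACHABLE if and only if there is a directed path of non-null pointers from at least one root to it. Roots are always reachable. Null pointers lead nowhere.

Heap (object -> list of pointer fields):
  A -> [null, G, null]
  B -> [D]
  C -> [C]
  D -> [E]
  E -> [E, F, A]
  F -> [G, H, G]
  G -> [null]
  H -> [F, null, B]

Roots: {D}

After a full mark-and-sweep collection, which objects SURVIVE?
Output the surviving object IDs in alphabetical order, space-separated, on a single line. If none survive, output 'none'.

Roots: D
Mark D: refs=E, marked=D
Mark E: refs=E F A, marked=D E
Mark F: refs=G H G, marked=D E F
Mark A: refs=null G null, marked=A D E F
Mark G: refs=null, marked=A D E F G
Mark H: refs=F null B, marked=A D E F G H
Mark B: refs=D, marked=A B D E F G H
Unmarked (collected): C

Answer: A B D E F G H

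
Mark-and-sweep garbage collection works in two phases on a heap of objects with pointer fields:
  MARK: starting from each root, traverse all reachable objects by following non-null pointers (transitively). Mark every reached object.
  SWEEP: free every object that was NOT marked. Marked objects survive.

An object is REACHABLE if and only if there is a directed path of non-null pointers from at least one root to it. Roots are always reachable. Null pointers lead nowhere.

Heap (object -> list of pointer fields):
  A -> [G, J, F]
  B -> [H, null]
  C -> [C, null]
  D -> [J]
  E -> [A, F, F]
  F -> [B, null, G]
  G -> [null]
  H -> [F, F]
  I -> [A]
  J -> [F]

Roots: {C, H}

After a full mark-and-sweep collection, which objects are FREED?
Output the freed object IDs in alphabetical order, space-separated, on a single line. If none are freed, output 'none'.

Roots: C H
Mark C: refs=C null, marked=C
Mark H: refs=F F, marked=C H
Mark F: refs=B null G, marked=C F H
Mark B: refs=H null, marked=B C F H
Mark G: refs=null, marked=B C F G H
Unmarked (collected): A D E I J

Answer: A D E I J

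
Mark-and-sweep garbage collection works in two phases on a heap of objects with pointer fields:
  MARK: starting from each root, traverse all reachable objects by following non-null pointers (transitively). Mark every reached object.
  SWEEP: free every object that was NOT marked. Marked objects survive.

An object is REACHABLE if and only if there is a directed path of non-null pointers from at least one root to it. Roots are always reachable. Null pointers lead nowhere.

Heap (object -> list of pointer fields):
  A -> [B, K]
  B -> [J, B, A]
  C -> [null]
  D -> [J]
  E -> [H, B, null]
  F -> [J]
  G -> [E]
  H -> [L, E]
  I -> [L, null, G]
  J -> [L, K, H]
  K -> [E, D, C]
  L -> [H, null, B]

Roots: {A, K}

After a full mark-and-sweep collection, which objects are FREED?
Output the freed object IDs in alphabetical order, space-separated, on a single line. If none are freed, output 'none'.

Answer: F G I

Derivation:
Roots: A K
Mark A: refs=B K, marked=A
Mark K: refs=E D C, marked=A K
Mark B: refs=J B A, marked=A B K
Mark E: refs=H B null, marked=A B E K
Mark D: refs=J, marked=A B D E K
Mark C: refs=null, marked=A B C D E K
Mark J: refs=L K H, marked=A B C D E J K
Mark H: refs=L E, marked=A B C D E H J K
Mark L: refs=H null B, marked=A B C D E H J K L
Unmarked (collected): F G I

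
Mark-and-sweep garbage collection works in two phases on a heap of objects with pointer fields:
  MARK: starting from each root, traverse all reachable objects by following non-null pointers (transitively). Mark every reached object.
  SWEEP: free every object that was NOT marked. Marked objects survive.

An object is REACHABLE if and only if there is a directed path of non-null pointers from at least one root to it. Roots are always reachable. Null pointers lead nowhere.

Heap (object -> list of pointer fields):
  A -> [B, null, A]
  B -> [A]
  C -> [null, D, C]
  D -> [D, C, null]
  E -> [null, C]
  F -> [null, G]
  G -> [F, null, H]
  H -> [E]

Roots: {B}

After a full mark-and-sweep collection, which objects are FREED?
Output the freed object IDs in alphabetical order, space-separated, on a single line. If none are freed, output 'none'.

Roots: B
Mark B: refs=A, marked=B
Mark A: refs=B null A, marked=A B
Unmarked (collected): C D E F G H

Answer: C D E F G H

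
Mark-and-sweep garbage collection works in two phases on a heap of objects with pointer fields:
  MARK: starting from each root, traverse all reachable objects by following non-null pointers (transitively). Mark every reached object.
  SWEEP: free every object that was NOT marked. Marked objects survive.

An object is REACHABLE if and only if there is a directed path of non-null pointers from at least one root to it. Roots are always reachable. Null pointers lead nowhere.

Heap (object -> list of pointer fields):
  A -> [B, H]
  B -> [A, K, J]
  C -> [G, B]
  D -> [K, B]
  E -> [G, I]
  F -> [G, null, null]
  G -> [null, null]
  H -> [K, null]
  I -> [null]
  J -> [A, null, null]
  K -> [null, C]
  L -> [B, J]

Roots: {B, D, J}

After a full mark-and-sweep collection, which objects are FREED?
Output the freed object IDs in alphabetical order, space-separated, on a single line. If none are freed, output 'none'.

Roots: B D J
Mark B: refs=A K J, marked=B
Mark D: refs=K B, marked=B D
Mark J: refs=A null null, marked=B D J
Mark A: refs=B H, marked=A B D J
Mark K: refs=null C, marked=A B D J K
Mark H: refs=K null, marked=A B D H J K
Mark C: refs=G B, marked=A B C D H J K
Mark G: refs=null null, marked=A B C D G H J K
Unmarked (collected): E F I L

Answer: E F I L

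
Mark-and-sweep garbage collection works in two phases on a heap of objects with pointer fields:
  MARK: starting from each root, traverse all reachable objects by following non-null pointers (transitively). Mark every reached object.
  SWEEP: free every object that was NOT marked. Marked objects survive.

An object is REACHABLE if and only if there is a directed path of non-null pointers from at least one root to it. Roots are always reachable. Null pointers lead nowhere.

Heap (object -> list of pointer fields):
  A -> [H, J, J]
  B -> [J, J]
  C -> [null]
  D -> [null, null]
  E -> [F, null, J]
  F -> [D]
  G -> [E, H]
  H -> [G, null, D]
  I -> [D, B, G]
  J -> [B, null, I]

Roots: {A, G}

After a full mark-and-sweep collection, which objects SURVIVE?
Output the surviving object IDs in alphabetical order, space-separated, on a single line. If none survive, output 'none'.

Answer: A B D E F G H I J

Derivation:
Roots: A G
Mark A: refs=H J J, marked=A
Mark G: refs=E H, marked=A G
Mark H: refs=G null D, marked=A G H
Mark J: refs=B null I, marked=A G H J
Mark E: refs=F null J, marked=A E G H J
Mark D: refs=null null, marked=A D E G H J
Mark B: refs=J J, marked=A B D E G H J
Mark I: refs=D B G, marked=A B D E G H I J
Mark F: refs=D, marked=A B D E F G H I J
Unmarked (collected): C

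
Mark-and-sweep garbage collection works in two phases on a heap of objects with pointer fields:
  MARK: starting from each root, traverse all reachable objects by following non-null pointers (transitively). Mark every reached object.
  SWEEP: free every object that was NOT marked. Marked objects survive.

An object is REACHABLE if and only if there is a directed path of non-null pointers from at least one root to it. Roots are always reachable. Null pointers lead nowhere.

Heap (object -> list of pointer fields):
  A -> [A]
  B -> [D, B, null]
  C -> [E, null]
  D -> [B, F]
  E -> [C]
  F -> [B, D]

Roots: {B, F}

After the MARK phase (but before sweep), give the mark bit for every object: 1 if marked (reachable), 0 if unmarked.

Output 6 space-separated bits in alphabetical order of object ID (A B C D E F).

Roots: B F
Mark B: refs=D B null, marked=B
Mark F: refs=B D, marked=B F
Mark D: refs=B F, marked=B D F
Unmarked (collected): A C E

Answer: 0 1 0 1 0 1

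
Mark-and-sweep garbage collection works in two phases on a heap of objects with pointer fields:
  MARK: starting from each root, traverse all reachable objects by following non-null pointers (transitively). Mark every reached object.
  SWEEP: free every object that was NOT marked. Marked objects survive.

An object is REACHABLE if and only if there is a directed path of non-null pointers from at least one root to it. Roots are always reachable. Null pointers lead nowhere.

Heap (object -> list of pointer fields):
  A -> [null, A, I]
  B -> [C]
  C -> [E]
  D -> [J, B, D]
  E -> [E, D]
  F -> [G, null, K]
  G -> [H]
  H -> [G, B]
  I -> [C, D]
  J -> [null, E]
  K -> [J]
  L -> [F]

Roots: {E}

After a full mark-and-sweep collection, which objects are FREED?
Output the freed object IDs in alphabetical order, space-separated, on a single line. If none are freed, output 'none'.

Answer: A F G H I K L

Derivation:
Roots: E
Mark E: refs=E D, marked=E
Mark D: refs=J B D, marked=D E
Mark J: refs=null E, marked=D E J
Mark B: refs=C, marked=B D E J
Mark C: refs=E, marked=B C D E J
Unmarked (collected): A F G H I K L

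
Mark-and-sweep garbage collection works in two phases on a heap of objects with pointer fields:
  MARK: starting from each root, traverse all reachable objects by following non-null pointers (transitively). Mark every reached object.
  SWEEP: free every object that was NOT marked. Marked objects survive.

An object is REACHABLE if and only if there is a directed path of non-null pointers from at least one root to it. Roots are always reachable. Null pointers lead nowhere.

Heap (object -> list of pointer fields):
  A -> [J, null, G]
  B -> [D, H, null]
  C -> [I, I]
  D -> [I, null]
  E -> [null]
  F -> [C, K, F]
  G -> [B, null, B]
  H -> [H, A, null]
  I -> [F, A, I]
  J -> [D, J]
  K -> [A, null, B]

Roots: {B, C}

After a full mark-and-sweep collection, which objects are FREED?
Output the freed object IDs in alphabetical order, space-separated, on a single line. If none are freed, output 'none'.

Roots: B C
Mark B: refs=D H null, marked=B
Mark C: refs=I I, marked=B C
Mark D: refs=I null, marked=B C D
Mark H: refs=H A null, marked=B C D H
Mark I: refs=F A I, marked=B C D H I
Mark A: refs=J null G, marked=A B C D H I
Mark F: refs=C K F, marked=A B C D F H I
Mark J: refs=D J, marked=A B C D F H I J
Mark G: refs=B null B, marked=A B C D F G H I J
Mark K: refs=A null B, marked=A B C D F G H I J K
Unmarked (collected): E

Answer: E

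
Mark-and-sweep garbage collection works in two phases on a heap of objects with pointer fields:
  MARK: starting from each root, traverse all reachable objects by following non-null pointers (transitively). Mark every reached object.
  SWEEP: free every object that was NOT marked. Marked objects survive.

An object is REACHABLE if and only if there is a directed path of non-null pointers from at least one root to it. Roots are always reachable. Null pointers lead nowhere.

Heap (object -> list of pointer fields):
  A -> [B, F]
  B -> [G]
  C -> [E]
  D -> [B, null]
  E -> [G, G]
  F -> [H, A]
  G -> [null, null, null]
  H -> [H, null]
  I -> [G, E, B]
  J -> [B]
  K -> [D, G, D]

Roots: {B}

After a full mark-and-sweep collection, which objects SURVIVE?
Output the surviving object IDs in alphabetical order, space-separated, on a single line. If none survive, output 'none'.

Answer: B G

Derivation:
Roots: B
Mark B: refs=G, marked=B
Mark G: refs=null null null, marked=B G
Unmarked (collected): A C D E F H I J K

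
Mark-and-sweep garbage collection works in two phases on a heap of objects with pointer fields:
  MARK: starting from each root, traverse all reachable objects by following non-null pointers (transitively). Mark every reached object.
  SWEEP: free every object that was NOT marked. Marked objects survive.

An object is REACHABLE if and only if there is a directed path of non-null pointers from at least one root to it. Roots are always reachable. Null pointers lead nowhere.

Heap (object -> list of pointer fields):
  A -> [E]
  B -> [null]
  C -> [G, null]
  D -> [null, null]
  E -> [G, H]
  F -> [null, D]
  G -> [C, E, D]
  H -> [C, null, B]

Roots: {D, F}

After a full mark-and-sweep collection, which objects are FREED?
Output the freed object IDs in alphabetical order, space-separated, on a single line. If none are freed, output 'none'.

Roots: D F
Mark D: refs=null null, marked=D
Mark F: refs=null D, marked=D F
Unmarked (collected): A B C E G H

Answer: A B C E G H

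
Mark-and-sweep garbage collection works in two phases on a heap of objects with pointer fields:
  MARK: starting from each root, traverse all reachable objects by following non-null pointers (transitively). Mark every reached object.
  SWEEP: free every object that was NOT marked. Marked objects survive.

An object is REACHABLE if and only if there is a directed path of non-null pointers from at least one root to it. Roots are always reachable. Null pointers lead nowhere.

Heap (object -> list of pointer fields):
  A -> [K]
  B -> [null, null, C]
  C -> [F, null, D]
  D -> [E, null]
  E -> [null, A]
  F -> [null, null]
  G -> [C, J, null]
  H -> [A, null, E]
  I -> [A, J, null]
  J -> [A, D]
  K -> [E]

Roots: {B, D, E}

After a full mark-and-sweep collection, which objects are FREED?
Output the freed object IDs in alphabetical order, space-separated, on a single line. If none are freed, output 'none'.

Roots: B D E
Mark B: refs=null null C, marked=B
Mark D: refs=E null, marked=B D
Mark E: refs=null A, marked=B D E
Mark C: refs=F null D, marked=B C D E
Mark A: refs=K, marked=A B C D E
Mark F: refs=null null, marked=A B C D E F
Mark K: refs=E, marked=A B C D E F K
Unmarked (collected): G H I J

Answer: G H I J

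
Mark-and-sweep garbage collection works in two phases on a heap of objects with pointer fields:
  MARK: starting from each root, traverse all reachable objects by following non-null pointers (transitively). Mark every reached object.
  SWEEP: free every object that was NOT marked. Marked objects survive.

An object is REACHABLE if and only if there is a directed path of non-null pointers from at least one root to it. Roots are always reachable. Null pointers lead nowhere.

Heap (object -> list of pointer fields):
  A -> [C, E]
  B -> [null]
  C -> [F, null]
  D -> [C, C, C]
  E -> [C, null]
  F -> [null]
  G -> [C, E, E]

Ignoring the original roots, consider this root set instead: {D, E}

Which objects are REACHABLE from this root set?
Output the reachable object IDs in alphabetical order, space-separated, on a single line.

Answer: C D E F

Derivation:
Roots: D E
Mark D: refs=C C C, marked=D
Mark E: refs=C null, marked=D E
Mark C: refs=F null, marked=C D E
Mark F: refs=null, marked=C D E F
Unmarked (collected): A B G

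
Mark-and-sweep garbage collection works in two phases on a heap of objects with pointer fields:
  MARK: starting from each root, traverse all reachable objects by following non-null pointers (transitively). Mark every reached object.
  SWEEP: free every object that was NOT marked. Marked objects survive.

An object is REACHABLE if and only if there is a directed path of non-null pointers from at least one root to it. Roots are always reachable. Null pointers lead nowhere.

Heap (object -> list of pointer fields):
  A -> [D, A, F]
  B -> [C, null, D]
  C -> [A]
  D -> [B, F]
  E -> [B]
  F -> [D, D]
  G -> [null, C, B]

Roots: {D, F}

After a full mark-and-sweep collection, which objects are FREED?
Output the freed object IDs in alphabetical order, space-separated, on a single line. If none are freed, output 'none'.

Roots: D F
Mark D: refs=B F, marked=D
Mark F: refs=D D, marked=D F
Mark B: refs=C null D, marked=B D F
Mark C: refs=A, marked=B C D F
Mark A: refs=D A F, marked=A B C D F
Unmarked (collected): E G

Answer: E G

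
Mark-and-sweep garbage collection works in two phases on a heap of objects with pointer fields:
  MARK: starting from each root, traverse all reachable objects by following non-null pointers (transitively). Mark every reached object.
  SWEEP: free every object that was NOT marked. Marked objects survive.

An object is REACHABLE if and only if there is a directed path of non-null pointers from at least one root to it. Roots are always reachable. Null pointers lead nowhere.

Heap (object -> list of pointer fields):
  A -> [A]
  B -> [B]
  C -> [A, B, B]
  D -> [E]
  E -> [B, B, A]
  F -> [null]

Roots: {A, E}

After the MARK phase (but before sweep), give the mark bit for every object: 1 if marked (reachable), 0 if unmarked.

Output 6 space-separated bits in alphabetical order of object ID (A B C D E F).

Answer: 1 1 0 0 1 0

Derivation:
Roots: A E
Mark A: refs=A, marked=A
Mark E: refs=B B A, marked=A E
Mark B: refs=B, marked=A B E
Unmarked (collected): C D F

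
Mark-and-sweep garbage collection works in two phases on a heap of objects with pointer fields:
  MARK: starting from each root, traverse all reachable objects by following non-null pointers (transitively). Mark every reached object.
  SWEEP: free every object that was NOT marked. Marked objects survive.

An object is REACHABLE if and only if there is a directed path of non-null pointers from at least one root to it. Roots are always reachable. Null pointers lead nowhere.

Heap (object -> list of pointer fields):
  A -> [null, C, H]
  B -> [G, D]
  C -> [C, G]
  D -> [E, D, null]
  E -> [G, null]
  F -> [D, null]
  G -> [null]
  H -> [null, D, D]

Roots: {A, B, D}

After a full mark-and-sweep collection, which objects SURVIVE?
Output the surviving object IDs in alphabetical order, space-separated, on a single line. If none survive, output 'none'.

Roots: A B D
Mark A: refs=null C H, marked=A
Mark B: refs=G D, marked=A B
Mark D: refs=E D null, marked=A B D
Mark C: refs=C G, marked=A B C D
Mark H: refs=null D D, marked=A B C D H
Mark G: refs=null, marked=A B C D G H
Mark E: refs=G null, marked=A B C D E G H
Unmarked (collected): F

Answer: A B C D E G H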